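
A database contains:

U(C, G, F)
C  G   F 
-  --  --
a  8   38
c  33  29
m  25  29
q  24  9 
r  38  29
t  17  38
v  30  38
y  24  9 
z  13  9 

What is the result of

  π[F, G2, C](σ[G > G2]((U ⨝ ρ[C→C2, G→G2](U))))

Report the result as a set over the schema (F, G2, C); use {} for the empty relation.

ρ[C→C2, G→G2]: schema becomes (C2, G2, F); tuples unchanged.
U ⋈ ρ[C→C2, G→G2](U) (natural join on F): {(a, 8, 38, a, 8), (a, 8, 38, t, 17), (a, 8, 38, v, 30), (c, 33, 29, c, 33), (c, 33, 29, m, 25), (c, 33, 29, r, 38), (m, 25, 29, c, 33), (m, 25, 29, m, 25), (m, 25, 29, r, 38), (q, 24, 9, q, 24), (q, 24, 9, y, 24), (q, 24, 9, z, 13), (r, 38, 29, c, 33), (r, 38, 29, m, 25), (r, 38, 29, r, 38), (t, 17, 38, a, 8), (t, 17, 38, t, 17), (t, 17, 38, v, 30), (v, 30, 38, a, 8), (v, 30, 38, t, 17), (v, 30, 38, v, 30), (y, 24, 9, q, 24), (y, 24, 9, y, 24), (y, 24, 9, z, 13), (z, 13, 9, q, 24), (z, 13, 9, y, 24), (z, 13, 9, z, 13)}
σ[G > G2]: keep tuples satisfying G > G2 → {(c, 33, 29, m, 25), (q, 24, 9, z, 13), (r, 38, 29, c, 33), (r, 38, 29, m, 25), (t, 17, 38, a, 8), (v, 30, 38, a, 8), (v, 30, 38, t, 17), (y, 24, 9, z, 13)}
Projecting to F, G2, C: {(29, 25, c), (29, 25, r), (29, 33, r), (38, 17, v), (38, 8, t), (38, 8, v), (9, 13, q), (9, 13, y)}

{(29, 25, c), (29, 25, r), (29, 33, r), (38, 17, v), (38, 8, t), (38, 8, v), (9, 13, q), (9, 13, y)}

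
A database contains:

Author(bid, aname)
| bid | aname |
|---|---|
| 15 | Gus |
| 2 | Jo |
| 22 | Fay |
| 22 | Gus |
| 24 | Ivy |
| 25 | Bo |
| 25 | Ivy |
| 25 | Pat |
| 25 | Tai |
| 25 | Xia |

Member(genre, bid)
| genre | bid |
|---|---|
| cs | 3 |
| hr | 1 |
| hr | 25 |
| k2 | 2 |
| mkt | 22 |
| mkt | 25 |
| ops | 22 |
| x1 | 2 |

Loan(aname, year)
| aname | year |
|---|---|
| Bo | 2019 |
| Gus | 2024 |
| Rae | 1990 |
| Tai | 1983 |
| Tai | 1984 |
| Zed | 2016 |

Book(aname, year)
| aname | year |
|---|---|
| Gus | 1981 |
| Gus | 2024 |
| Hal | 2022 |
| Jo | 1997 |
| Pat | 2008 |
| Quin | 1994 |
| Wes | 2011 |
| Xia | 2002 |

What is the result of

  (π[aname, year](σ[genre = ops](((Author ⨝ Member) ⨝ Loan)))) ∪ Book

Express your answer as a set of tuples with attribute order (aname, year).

Natural join on bid: {(2, Jo, k2), (2, Jo, x1), (22, Fay, mkt), (22, Fay, ops), (22, Gus, mkt), (22, Gus, ops), (25, Bo, hr), (25, Bo, mkt), (25, Ivy, hr), (25, Ivy, mkt), (25, Pat, hr), (25, Pat, mkt), (25, Tai, hr), (25, Tai, mkt), (25, Xia, hr), (25, Xia, mkt)}
Natural join on aname: {(22, Gus, mkt, 2024), (22, Gus, ops, 2024), (25, Bo, hr, 2019), (25, Bo, mkt, 2019), (25, Tai, hr, 1983), (25, Tai, hr, 1984), (25, Tai, mkt, 1983), (25, Tai, mkt, 1984)}
Filtering on genre = ops leaves {(22, Gus, ops, 2024)}.
Projecting to aname, year: {(Gus, 2024)}
Set union of the two operands is {(Gus, 1981), (Gus, 2024), (Hal, 2022), (Jo, 1997), (Pat, 2008), (Quin, 1994), (Wes, 2011), (Xia, 2002)}.

{(Gus, 1981), (Gus, 2024), (Hal, 2022), (Jo, 1997), (Pat, 2008), (Quin, 1994), (Wes, 2011), (Xia, 2002)}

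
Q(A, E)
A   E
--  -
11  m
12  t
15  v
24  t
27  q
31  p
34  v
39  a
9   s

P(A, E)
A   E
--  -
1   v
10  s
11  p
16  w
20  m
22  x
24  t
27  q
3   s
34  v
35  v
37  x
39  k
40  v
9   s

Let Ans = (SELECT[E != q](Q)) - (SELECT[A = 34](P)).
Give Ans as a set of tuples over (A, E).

{(11, m), (12, t), (15, v), (24, t), (31, p), (39, a), (9, s)}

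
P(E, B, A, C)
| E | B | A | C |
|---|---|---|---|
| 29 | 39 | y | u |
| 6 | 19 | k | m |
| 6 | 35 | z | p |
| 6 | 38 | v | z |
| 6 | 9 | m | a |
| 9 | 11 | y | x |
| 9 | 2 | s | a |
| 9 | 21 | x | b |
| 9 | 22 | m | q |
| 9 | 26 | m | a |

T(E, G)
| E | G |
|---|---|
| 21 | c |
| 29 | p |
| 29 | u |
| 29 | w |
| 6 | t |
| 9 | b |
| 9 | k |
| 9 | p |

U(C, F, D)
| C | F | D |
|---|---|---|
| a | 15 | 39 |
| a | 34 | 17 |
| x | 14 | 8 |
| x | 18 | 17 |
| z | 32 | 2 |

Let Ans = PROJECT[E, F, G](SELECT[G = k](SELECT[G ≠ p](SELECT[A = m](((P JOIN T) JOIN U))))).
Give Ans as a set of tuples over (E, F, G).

{(9, 15, k), (9, 34, k)}

Natural join on E: {(29, 39, y, u, p), (29, 39, y, u, u), (29, 39, y, u, w), (6, 19, k, m, t), (6, 35, z, p, t), (6, 38, v, z, t), (6, 9, m, a, t), (9, 11, y, x, b), (9, 11, y, x, k), (9, 11, y, x, p), (9, 2, s, a, b), (9, 2, s, a, k), (9, 2, s, a, p), (9, 21, x, b, b), (9, 21, x, b, k), (9, 21, x, b, p), (9, 22, m, q, b), (9, 22, m, q, k), (9, 22, m, q, p), (9, 26, m, a, b), (9, 26, m, a, k), (9, 26, m, a, p)}
Natural join on C: {(6, 38, v, z, t, 32, 2), (6, 9, m, a, t, 15, 39), (6, 9, m, a, t, 34, 17), (9, 11, y, x, b, 14, 8), (9, 11, y, x, b, 18, 17), (9, 11, y, x, k, 14, 8), (9, 11, y, x, k, 18, 17), (9, 11, y, x, p, 14, 8), (9, 11, y, x, p, 18, 17), (9, 2, s, a, b, 15, 39), (9, 2, s, a, b, 34, 17), (9, 2, s, a, k, 15, 39), (9, 2, s, a, k, 34, 17), (9, 2, s, a, p, 15, 39), (9, 2, s, a, p, 34, 17), (9, 26, m, a, b, 15, 39), (9, 26, m, a, b, 34, 17), (9, 26, m, a, k, 15, 39), (9, 26, m, a, k, 34, 17), (9, 26, m, a, p, 15, 39), (9, 26, m, a, p, 34, 17)}
Selection A = m: {(6, 9, m, a, t, 15, 39), (6, 9, m, a, t, 34, 17), (9, 26, m, a, b, 15, 39), (9, 26, m, a, b, 34, 17), (9, 26, m, a, k, 15, 39), (9, 26, m, a, k, 34, 17), (9, 26, m, a, p, 15, 39), (9, 26, m, a, p, 34, 17)}
Selection G ≠ p: {(6, 9, m, a, t, 15, 39), (6, 9, m, a, t, 34, 17), (9, 26, m, a, b, 15, 39), (9, 26, m, a, b, 34, 17), (9, 26, m, a, k, 15, 39), (9, 26, m, a, k, 34, 17)}
Selection G = k: {(9, 26, m, a, k, 15, 39), (9, 26, m, a, k, 34, 17)}
Projecting to E, F, G: {(9, 15, k), (9, 34, k)}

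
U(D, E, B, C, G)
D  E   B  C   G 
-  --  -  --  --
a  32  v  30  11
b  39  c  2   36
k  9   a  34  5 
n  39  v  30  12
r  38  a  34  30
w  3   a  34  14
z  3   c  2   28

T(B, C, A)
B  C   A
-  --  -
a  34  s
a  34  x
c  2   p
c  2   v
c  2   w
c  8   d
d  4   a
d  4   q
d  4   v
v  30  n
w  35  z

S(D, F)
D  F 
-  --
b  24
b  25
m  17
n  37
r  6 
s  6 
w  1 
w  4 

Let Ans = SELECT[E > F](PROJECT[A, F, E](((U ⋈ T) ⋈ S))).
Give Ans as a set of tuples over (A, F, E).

{(n, 37, 39), (p, 24, 39), (p, 25, 39), (s, 1, 3), (s, 6, 38), (v, 24, 39), (v, 25, 39), (w, 24, 39), (w, 25, 39), (x, 1, 3), (x, 6, 38)}

Joining U and T on B, C yields {(a, 32, v, 30, 11, n), (b, 39, c, 2, 36, p), (b, 39, c, 2, 36, v), (b, 39, c, 2, 36, w), (k, 9, a, 34, 5, s), (k, 9, a, 34, 5, x), (n, 39, v, 30, 12, n), (r, 38, a, 34, 30, s), (r, 38, a, 34, 30, x), (w, 3, a, 34, 14, s), (w, 3, a, 34, 14, x), (z, 3, c, 2, 28, p), (z, 3, c, 2, 28, v), (z, 3, c, 2, 28, w)}.
Joining (U ⋈ T) and S on D yields {(b, 39, c, 2, 36, p, 24), (b, 39, c, 2, 36, p, 25), (b, 39, c, 2, 36, v, 24), (b, 39, c, 2, 36, v, 25), (b, 39, c, 2, 36, w, 24), (b, 39, c, 2, 36, w, 25), (n, 39, v, 30, 12, n, 37), (r, 38, a, 34, 30, s, 6), (r, 38, a, 34, 30, x, 6), (w, 3, a, 34, 14, s, 1), (w, 3, a, 34, 14, s, 4), (w, 3, a, 34, 14, x, 1), (w, 3, a, 34, 14, x, 4)}.
π_{A, F, E} gives {(n, 37, 39), (p, 24, 39), (p, 25, 39), (s, 1, 3), (s, 4, 3), (s, 6, 38), (v, 24, 39), (v, 25, 39), (w, 24, 39), (w, 25, 39), (x, 1, 3), (x, 4, 3), (x, 6, 38)}.
Apply σ_{E > F}; surviving tuples: {(n, 37, 39), (p, 24, 39), (p, 25, 39), (s, 1, 3), (s, 6, 38), (v, 24, 39), (v, 25, 39), (w, 24, 39), (w, 25, 39), (x, 1, 3), (x, 6, 38)}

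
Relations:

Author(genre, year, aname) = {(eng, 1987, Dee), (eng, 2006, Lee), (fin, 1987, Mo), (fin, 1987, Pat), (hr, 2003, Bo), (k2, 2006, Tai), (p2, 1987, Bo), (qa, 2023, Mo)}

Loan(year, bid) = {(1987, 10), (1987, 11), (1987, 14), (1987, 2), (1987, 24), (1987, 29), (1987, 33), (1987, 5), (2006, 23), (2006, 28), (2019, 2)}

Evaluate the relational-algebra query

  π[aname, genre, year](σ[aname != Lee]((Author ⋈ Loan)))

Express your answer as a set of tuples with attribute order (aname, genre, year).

Author ⋈ Loan (natural join on year): {(eng, 1987, Dee, 10), (eng, 1987, Dee, 11), (eng, 1987, Dee, 14), (eng, 1987, Dee, 2), (eng, 1987, Dee, 24), (eng, 1987, Dee, 29), (eng, 1987, Dee, 33), (eng, 1987, Dee, 5), (eng, 2006, Lee, 23), (eng, 2006, Lee, 28), (fin, 1987, Mo, 10), (fin, 1987, Mo, 11), (fin, 1987, Mo, 14), (fin, 1987, Mo, 2), (fin, 1987, Mo, 24), (fin, 1987, Mo, 29), (fin, 1987, Mo, 33), (fin, 1987, Mo, 5), (fin, 1987, Pat, 10), (fin, 1987, Pat, 11), (fin, 1987, Pat, 14), (fin, 1987, Pat, 2), (fin, 1987, Pat, 24), (fin, 1987, Pat, 29), (fin, 1987, Pat, 33), (fin, 1987, Pat, 5), (k2, 2006, Tai, 23), (k2, 2006, Tai, 28), (p2, 1987, Bo, 10), (p2, 1987, Bo, 11), (p2, 1987, Bo, 14), (p2, 1987, Bo, 2), (p2, 1987, Bo, 24), (p2, 1987, Bo, 29), (p2, 1987, Bo, 33), (p2, 1987, Bo, 5)}
σ[aname != Lee]: keep tuples satisfying aname != Lee → {(eng, 1987, Dee, 10), (eng, 1987, Dee, 11), (eng, 1987, Dee, 14), (eng, 1987, Dee, 2), (eng, 1987, Dee, 24), (eng, 1987, Dee, 29), (eng, 1987, Dee, 33), (eng, 1987, Dee, 5), (fin, 1987, Mo, 10), (fin, 1987, Mo, 11), (fin, 1987, Mo, 14), (fin, 1987, Mo, 2), (fin, 1987, Mo, 24), (fin, 1987, Mo, 29), (fin, 1987, Mo, 33), (fin, 1987, Mo, 5), (fin, 1987, Pat, 10), (fin, 1987, Pat, 11), (fin, 1987, Pat, 14), (fin, 1987, Pat, 2), (fin, 1987, Pat, 24), (fin, 1987, Pat, 29), (fin, 1987, Pat, 33), (fin, 1987, Pat, 5), (k2, 2006, Tai, 23), (k2, 2006, Tai, 28), (p2, 1987, Bo, 10), (p2, 1987, Bo, 11), (p2, 1987, Bo, 14), (p2, 1987, Bo, 2), (p2, 1987, Bo, 24), (p2, 1987, Bo, 29), (p2, 1987, Bo, 33), (p2, 1987, Bo, 5)}
π[aname, genre, year]: project onto (aname, genre, year) (29 duplicate(s) eliminated) → {(Bo, p2, 1987), (Dee, eng, 1987), (Mo, fin, 1987), (Pat, fin, 1987), (Tai, k2, 2006)}

{(Bo, p2, 1987), (Dee, eng, 1987), (Mo, fin, 1987), (Pat, fin, 1987), (Tai, k2, 2006)}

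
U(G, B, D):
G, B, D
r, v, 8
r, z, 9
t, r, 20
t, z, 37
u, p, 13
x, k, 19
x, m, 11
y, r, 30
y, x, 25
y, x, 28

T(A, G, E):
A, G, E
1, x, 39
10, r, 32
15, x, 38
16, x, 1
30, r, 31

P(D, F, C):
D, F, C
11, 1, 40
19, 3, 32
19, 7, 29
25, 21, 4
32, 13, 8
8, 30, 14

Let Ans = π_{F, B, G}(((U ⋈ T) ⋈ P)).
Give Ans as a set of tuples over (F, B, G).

{(1, m, x), (3, k, x), (30, v, r), (7, k, x)}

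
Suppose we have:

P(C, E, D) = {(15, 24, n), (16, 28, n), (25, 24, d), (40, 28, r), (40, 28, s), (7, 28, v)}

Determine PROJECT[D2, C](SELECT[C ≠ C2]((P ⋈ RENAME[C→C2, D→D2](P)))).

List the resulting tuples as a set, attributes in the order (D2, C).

{(d, 15), (n, 25), (n, 40), (n, 7), (r, 16), (r, 7), (s, 16), (s, 7), (v, 16), (v, 40)}

ρ[C→C2, D→D2]: schema becomes (C2, E, D2); tuples unchanged.
Natural join on E: {(15, 24, n, 15, n), (15, 24, n, 25, d), (16, 28, n, 16, n), (16, 28, n, 40, r), (16, 28, n, 40, s), (16, 28, n, 7, v), (25, 24, d, 15, n), (25, 24, d, 25, d), (40, 28, r, 16, n), (40, 28, r, 40, r), (40, 28, r, 40, s), (40, 28, r, 7, v), (40, 28, s, 16, n), (40, 28, s, 40, r), (40, 28, s, 40, s), (40, 28, s, 7, v), (7, 28, v, 16, n), (7, 28, v, 40, r), (7, 28, v, 40, s), (7, 28, v, 7, v)}
Apply σ_{C ≠ C2}; surviving tuples: {(15, 24, n, 25, d), (16, 28, n, 40, r), (16, 28, n, 40, s), (16, 28, n, 7, v), (25, 24, d, 15, n), (40, 28, r, 16, n), (40, 28, r, 7, v), (40, 28, s, 16, n), (40, 28, s, 7, v), (7, 28, v, 16, n), (7, 28, v, 40, r), (7, 28, v, 40, s)}
Projecting to D2, C (2 duplicate(s) eliminated): {(d, 15), (n, 25), (n, 40), (n, 7), (r, 16), (r, 7), (s, 16), (s, 7), (v, 16), (v, 40)}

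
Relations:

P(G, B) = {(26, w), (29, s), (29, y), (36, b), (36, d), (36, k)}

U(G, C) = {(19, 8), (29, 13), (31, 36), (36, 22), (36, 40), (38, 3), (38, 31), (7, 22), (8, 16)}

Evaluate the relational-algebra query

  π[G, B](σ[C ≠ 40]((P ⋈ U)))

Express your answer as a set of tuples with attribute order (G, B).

{(29, s), (29, y), (36, b), (36, d), (36, k)}

Joining P and U on G yields {(29, s, 13), (29, y, 13), (36, b, 22), (36, b, 40), (36, d, 22), (36, d, 40), (36, k, 22), (36, k, 40)}.
Apply σ_{C ≠ 40}; surviving tuples: {(29, s, 13), (29, y, 13), (36, b, 22), (36, d, 22), (36, k, 22)}
Keep only column(s) G, B: {(29, s), (29, y), (36, b), (36, d), (36, k)}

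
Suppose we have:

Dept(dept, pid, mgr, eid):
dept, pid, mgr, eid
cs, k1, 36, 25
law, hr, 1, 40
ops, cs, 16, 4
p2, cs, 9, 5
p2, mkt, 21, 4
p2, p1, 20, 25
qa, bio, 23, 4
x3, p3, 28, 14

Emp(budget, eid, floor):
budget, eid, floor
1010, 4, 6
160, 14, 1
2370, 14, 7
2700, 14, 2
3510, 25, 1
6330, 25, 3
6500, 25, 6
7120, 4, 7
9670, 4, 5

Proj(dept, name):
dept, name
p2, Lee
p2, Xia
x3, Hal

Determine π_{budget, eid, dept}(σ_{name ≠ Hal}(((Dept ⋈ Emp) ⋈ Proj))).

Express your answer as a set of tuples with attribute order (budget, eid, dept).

{(1010, 4, p2), (3510, 25, p2), (6330, 25, p2), (6500, 25, p2), (7120, 4, p2), (9670, 4, p2)}

Natural join on eid: {(cs, k1, 36, 25, 3510, 1), (cs, k1, 36, 25, 6330, 3), (cs, k1, 36, 25, 6500, 6), (ops, cs, 16, 4, 1010, 6), (ops, cs, 16, 4, 7120, 7), (ops, cs, 16, 4, 9670, 5), (p2, mkt, 21, 4, 1010, 6), (p2, mkt, 21, 4, 7120, 7), (p2, mkt, 21, 4, 9670, 5), (p2, p1, 20, 25, 3510, 1), (p2, p1, 20, 25, 6330, 3), (p2, p1, 20, 25, 6500, 6), (qa, bio, 23, 4, 1010, 6), (qa, bio, 23, 4, 7120, 7), (qa, bio, 23, 4, 9670, 5), (x3, p3, 28, 14, 160, 1), (x3, p3, 28, 14, 2370, 7), (x3, p3, 28, 14, 2700, 2)}
Natural join on dept: {(p2, mkt, 21, 4, 1010, 6, Lee), (p2, mkt, 21, 4, 1010, 6, Xia), (p2, mkt, 21, 4, 7120, 7, Lee), (p2, mkt, 21, 4, 7120, 7, Xia), (p2, mkt, 21, 4, 9670, 5, Lee), (p2, mkt, 21, 4, 9670, 5, Xia), (p2, p1, 20, 25, 3510, 1, Lee), (p2, p1, 20, 25, 3510, 1, Xia), (p2, p1, 20, 25, 6330, 3, Lee), (p2, p1, 20, 25, 6330, 3, Xia), (p2, p1, 20, 25, 6500, 6, Lee), (p2, p1, 20, 25, 6500, 6, Xia), (x3, p3, 28, 14, 160, 1, Hal), (x3, p3, 28, 14, 2370, 7, Hal), (x3, p3, 28, 14, 2700, 2, Hal)}
σ[name ≠ Hal]: keep tuples satisfying name ≠ Hal → {(p2, mkt, 21, 4, 1010, 6, Lee), (p2, mkt, 21, 4, 1010, 6, Xia), (p2, mkt, 21, 4, 7120, 7, Lee), (p2, mkt, 21, 4, 7120, 7, Xia), (p2, mkt, 21, 4, 9670, 5, Lee), (p2, mkt, 21, 4, 9670, 5, Xia), (p2, p1, 20, 25, 3510, 1, Lee), (p2, p1, 20, 25, 3510, 1, Xia), (p2, p1, 20, 25, 6330, 3, Lee), (p2, p1, 20, 25, 6330, 3, Xia), (p2, p1, 20, 25, 6500, 6, Lee), (p2, p1, 20, 25, 6500, 6, Xia)}
π[budget, eid, dept]: project onto (budget, eid, dept) (6 duplicate(s) eliminated) → {(1010, 4, p2), (3510, 25, p2), (6330, 25, p2), (6500, 25, p2), (7120, 4, p2), (9670, 4, p2)}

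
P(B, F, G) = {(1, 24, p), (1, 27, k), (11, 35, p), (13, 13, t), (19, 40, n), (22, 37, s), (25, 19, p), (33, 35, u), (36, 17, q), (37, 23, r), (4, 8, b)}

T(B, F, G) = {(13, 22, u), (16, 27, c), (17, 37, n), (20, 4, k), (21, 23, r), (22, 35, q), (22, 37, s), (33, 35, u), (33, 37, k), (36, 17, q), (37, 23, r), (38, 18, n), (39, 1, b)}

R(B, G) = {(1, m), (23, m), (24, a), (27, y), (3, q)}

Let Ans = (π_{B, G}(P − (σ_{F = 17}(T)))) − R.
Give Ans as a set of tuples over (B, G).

Apply σ_{F = 17}; surviving tuples: {(36, 17, q)}
Taking the difference: {(1, 24, p), (1, 27, k), (11, 35, p), (13, 13, t), (19, 40, n), (22, 37, s), (25, 19, p), (33, 35, u), (37, 23, r), (4, 8, b)}
π[B, G]: project onto (B, G) → {(1, k), (1, p), (11, p), (13, t), (19, n), (22, s), (25, p), (33, u), (37, r), (4, b)}
Taking the difference: {(1, k), (1, p), (11, p), (13, t), (19, n), (22, s), (25, p), (33, u), (37, r), (4, b)}

{(1, k), (1, p), (11, p), (13, t), (19, n), (22, s), (25, p), (33, u), (37, r), (4, b)}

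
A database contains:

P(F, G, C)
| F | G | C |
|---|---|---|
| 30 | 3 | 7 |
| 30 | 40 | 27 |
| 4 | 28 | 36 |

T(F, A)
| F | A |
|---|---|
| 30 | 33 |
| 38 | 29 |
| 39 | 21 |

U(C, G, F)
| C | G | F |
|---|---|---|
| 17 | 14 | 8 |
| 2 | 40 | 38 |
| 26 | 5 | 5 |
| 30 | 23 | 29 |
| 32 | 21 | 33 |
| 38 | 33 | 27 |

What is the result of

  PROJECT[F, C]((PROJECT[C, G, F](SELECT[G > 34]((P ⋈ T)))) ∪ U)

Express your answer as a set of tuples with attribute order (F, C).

P ⋈ T (natural join on F): {(30, 3, 7, 33), (30, 40, 27, 33)}
σ[G > 34]: keep tuples satisfying G > 34 → {(30, 40, 27, 33)}
Projecting to C, G, F: {(27, 40, 30)}
Taking the union: {(17, 14, 8), (2, 40, 38), (26, 5, 5), (27, 40, 30), (30, 23, 29), (32, 21, 33), (38, 33, 27)}
Projecting to F, C: {(27, 38), (29, 30), (30, 27), (33, 32), (38, 2), (5, 26), (8, 17)}

{(27, 38), (29, 30), (30, 27), (33, 32), (38, 2), (5, 26), (8, 17)}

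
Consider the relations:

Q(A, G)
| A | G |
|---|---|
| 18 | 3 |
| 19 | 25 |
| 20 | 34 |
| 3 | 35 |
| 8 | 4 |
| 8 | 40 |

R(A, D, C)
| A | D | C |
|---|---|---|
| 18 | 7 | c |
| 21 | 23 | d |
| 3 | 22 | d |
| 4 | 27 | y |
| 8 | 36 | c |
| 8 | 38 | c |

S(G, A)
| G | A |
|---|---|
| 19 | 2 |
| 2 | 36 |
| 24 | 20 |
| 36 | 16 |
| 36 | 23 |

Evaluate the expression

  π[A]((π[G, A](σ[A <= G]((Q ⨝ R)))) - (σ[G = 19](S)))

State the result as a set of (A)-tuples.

Natural join on A: {(18, 3, 7, c), (3, 35, 22, d), (8, 4, 36, c), (8, 4, 38, c), (8, 40, 36, c), (8, 40, 38, c)}
Apply σ_{A <= G}; surviving tuples: {(3, 35, 22, d), (8, 40, 36, c), (8, 40, 38, c)}
π[G, A]: project onto (G, A) (1 duplicate(s) eliminated) → {(35, 3), (40, 8)}
Apply σ_{G = 19}; surviving tuples: {(19, 2)}
Set difference of the two operands is {(35, 3), (40, 8)}.
π[A]: project onto (A) → {3, 8}

{3, 8}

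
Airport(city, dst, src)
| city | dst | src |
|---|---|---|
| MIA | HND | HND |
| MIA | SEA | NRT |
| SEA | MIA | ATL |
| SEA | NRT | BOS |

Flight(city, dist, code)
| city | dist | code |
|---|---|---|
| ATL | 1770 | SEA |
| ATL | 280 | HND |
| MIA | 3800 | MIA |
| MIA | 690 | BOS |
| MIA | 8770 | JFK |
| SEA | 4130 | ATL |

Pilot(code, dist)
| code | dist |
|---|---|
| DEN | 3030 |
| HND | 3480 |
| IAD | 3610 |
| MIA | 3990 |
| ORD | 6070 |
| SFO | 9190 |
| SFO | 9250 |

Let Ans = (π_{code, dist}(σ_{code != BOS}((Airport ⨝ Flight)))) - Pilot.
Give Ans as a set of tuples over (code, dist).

{(ATL, 4130), (JFK, 8770), (MIA, 3800)}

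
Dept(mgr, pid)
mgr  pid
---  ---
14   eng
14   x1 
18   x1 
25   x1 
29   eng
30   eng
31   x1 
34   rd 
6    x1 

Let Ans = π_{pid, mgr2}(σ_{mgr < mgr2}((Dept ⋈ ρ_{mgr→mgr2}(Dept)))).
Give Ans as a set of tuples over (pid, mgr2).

{(eng, 29), (eng, 30), (x1, 14), (x1, 18), (x1, 25), (x1, 31)}

ρ[mgr→mgr2]: schema becomes (mgr2, pid); tuples unchanged.
Natural join on pid: {(14, eng, 14), (14, eng, 29), (14, eng, 30), (14, x1, 14), (14, x1, 18), (14, x1, 25), (14, x1, 31), (14, x1, 6), (18, x1, 14), (18, x1, 18), (18, x1, 25), (18, x1, 31), (18, x1, 6), (25, x1, 14), (25, x1, 18), (25, x1, 25), (25, x1, 31), (25, x1, 6), (29, eng, 14), (29, eng, 29), (29, eng, 30), (30, eng, 14), (30, eng, 29), (30, eng, 30), (31, x1, 14), (31, x1, 18), (31, x1, 25), (31, x1, 31), (31, x1, 6), (34, rd, 34), (6, x1, 14), (6, x1, 18), (6, x1, 25), (6, x1, 31), (6, x1, 6)}
σ[mgr < mgr2]: keep tuples satisfying mgr < mgr2 → {(14, eng, 29), (14, eng, 30), (14, x1, 18), (14, x1, 25), (14, x1, 31), (18, x1, 25), (18, x1, 31), (25, x1, 31), (29, eng, 30), (6, x1, 14), (6, x1, 18), (6, x1, 25), (6, x1, 31)}
Keep only column(s) pid, mgr2 (7 duplicate(s) eliminated): {(eng, 29), (eng, 30), (x1, 14), (x1, 18), (x1, 25), (x1, 31)}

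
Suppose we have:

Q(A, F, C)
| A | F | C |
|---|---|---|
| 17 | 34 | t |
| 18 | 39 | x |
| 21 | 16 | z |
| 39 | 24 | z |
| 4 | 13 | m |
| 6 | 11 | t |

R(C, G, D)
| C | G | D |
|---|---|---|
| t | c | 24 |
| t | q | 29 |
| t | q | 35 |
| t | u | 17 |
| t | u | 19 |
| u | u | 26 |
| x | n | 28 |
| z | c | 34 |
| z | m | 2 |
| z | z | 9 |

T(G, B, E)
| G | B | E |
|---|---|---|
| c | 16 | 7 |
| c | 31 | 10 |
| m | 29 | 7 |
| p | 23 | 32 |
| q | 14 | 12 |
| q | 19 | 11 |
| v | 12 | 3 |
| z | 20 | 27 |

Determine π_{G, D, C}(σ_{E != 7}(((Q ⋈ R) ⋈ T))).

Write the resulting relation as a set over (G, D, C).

{(c, 24, t), (c, 34, z), (q, 29, t), (q, 35, t), (z, 9, z)}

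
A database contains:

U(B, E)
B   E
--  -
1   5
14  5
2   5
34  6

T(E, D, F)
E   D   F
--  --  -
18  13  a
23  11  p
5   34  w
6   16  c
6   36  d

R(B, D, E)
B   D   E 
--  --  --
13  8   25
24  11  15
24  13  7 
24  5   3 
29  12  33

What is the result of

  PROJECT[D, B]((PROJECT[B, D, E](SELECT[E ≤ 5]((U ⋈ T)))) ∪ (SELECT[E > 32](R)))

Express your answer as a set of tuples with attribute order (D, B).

U ⋈ T (natural join on E): {(1, 5, 34, w), (14, 5, 34, w), (2, 5, 34, w), (34, 6, 16, c), (34, 6, 36, d)}
σ[E ≤ 5]: keep tuples satisfying E ≤ 5 → {(1, 5, 34, w), (14, 5, 34, w), (2, 5, 34, w)}
π_{B, D, E} gives {(1, 34, 5), (14, 34, 5), (2, 34, 5)}.
σ[E > 32]: keep tuples satisfying E > 32 → {(29, 12, 33)}
Set union of the two operands is {(1, 34, 5), (14, 34, 5), (2, 34, 5), (29, 12, 33)}.
π_{D, B} gives {(12, 29), (34, 1), (34, 14), (34, 2)}.

{(12, 29), (34, 1), (34, 14), (34, 2)}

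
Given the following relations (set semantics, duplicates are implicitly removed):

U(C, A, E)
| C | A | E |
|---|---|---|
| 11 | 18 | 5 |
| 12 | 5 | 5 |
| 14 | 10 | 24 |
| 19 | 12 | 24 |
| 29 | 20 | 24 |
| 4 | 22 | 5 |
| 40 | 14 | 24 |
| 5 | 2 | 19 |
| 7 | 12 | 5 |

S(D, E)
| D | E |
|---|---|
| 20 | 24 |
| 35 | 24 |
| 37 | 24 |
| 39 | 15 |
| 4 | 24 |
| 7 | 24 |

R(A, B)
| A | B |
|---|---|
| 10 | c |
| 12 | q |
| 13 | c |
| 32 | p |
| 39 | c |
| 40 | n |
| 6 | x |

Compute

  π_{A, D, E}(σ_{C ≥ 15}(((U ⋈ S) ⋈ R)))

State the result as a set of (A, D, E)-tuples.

U ⋈ S (natural join on E): {(14, 10, 24, 20), (14, 10, 24, 35), (14, 10, 24, 37), (14, 10, 24, 4), (14, 10, 24, 7), (19, 12, 24, 20), (19, 12, 24, 35), (19, 12, 24, 37), (19, 12, 24, 4), (19, 12, 24, 7), (29, 20, 24, 20), (29, 20, 24, 35), (29, 20, 24, 37), (29, 20, 24, 4), (29, 20, 24, 7), (40, 14, 24, 20), (40, 14, 24, 35), (40, 14, 24, 37), (40, 14, 24, 4), (40, 14, 24, 7)}
(U ⋈ S) ⋈ R (natural join on A): {(14, 10, 24, 20, c), (14, 10, 24, 35, c), (14, 10, 24, 37, c), (14, 10, 24, 4, c), (14, 10, 24, 7, c), (19, 12, 24, 20, q), (19, 12, 24, 35, q), (19, 12, 24, 37, q), (19, 12, 24, 4, q), (19, 12, 24, 7, q)}
Apply σ_{C ≥ 15}; surviving tuples: {(19, 12, 24, 20, q), (19, 12, 24, 35, q), (19, 12, 24, 37, q), (19, 12, 24, 4, q), (19, 12, 24, 7, q)}
π[A, D, E]: project onto (A, D, E) → {(12, 20, 24), (12, 35, 24), (12, 37, 24), (12, 4, 24), (12, 7, 24)}

{(12, 20, 24), (12, 35, 24), (12, 37, 24), (12, 4, 24), (12, 7, 24)}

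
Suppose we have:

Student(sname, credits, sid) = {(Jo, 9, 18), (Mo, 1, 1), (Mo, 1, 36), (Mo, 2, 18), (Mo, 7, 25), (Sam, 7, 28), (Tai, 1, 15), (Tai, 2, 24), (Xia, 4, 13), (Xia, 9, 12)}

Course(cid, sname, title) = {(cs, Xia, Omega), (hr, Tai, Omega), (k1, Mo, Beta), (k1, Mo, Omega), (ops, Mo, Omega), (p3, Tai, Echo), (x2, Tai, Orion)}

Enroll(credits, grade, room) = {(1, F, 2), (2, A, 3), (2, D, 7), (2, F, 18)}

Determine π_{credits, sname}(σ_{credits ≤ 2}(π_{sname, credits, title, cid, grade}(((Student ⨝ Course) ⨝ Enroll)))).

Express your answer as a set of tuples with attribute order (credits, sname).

{(1, Mo), (1, Tai), (2, Mo), (2, Tai)}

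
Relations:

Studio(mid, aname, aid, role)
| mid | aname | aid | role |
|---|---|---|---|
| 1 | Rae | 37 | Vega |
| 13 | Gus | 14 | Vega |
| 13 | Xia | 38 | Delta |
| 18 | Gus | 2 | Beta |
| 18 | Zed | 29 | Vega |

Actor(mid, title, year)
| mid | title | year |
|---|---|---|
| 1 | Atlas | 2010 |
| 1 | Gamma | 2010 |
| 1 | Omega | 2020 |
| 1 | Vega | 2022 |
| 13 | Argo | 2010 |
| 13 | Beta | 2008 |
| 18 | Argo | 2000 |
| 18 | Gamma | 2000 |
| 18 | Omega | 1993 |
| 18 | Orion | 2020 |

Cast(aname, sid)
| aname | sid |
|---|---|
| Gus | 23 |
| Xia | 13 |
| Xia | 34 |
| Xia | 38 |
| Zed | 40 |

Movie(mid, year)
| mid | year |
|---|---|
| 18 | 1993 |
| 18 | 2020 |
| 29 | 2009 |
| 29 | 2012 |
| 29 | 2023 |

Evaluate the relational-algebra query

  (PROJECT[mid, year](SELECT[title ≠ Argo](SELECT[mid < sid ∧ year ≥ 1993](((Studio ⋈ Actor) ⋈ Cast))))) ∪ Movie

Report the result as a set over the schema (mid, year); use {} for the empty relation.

{(13, 2008), (18, 1993), (18, 2000), (18, 2020), (29, 2009), (29, 2012), (29, 2023)}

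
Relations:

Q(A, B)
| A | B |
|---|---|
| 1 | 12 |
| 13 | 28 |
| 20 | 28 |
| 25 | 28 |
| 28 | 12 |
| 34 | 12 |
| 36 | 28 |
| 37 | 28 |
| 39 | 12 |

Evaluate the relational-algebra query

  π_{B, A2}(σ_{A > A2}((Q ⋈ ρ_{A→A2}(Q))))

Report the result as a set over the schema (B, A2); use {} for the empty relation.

{(12, 1), (12, 28), (12, 34), (28, 13), (28, 20), (28, 25), (28, 36)}

ρ[A→A2]: schema becomes (A2, B); tuples unchanged.
Joining Q and ρ_{A→A2}(Q) on B yields {(1, 12, 1), (1, 12, 28), (1, 12, 34), (1, 12, 39), (13, 28, 13), (13, 28, 20), (13, 28, 25), (13, 28, 36), (13, 28, 37), (20, 28, 13), (20, 28, 20), (20, 28, 25), (20, 28, 36), (20, 28, 37), (25, 28, 13), (25, 28, 20), (25, 28, 25), (25, 28, 36), (25, 28, 37), (28, 12, 1), (28, 12, 28), (28, 12, 34), (28, 12, 39), (34, 12, 1), (34, 12, 28), (34, 12, 34), (34, 12, 39), (36, 28, 13), (36, 28, 20), (36, 28, 25), (36, 28, 36), (36, 28, 37), (37, 28, 13), (37, 28, 20), (37, 28, 25), (37, 28, 36), (37, 28, 37), (39, 12, 1), (39, 12, 28), (39, 12, 34), (39, 12, 39)}.
Selection A > A2: {(20, 28, 13), (25, 28, 13), (25, 28, 20), (28, 12, 1), (34, 12, 1), (34, 12, 28), (36, 28, 13), (36, 28, 20), (36, 28, 25), (37, 28, 13), (37, 28, 20), (37, 28, 25), (37, 28, 36), (39, 12, 1), (39, 12, 28), (39, 12, 34)}
π_{B, A2} gives {(12, 1), (12, 28), (12, 34), (28, 13), (28, 20), (28, 25), (28, 36)} (9 duplicate(s) eliminated).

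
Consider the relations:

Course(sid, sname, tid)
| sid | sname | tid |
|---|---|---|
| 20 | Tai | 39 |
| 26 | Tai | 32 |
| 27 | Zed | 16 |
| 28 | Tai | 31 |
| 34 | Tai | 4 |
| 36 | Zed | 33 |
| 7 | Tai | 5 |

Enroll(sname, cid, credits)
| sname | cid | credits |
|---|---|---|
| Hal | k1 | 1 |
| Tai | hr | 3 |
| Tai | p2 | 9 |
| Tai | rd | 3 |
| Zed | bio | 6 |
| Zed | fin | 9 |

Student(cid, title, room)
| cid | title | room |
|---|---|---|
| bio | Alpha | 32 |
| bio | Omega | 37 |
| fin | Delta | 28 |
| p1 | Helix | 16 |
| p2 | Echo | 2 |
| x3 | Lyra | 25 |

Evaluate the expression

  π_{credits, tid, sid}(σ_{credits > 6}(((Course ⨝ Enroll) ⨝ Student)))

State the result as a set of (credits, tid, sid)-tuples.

Natural join on sname: {(20, Tai, 39, hr, 3), (20, Tai, 39, p2, 9), (20, Tai, 39, rd, 3), (26, Tai, 32, hr, 3), (26, Tai, 32, p2, 9), (26, Tai, 32, rd, 3), (27, Zed, 16, bio, 6), (27, Zed, 16, fin, 9), (28, Tai, 31, hr, 3), (28, Tai, 31, p2, 9), (28, Tai, 31, rd, 3), (34, Tai, 4, hr, 3), (34, Tai, 4, p2, 9), (34, Tai, 4, rd, 3), (36, Zed, 33, bio, 6), (36, Zed, 33, fin, 9), (7, Tai, 5, hr, 3), (7, Tai, 5, p2, 9), (7, Tai, 5, rd, 3)}
Natural join on cid: {(20, Tai, 39, p2, 9, Echo, 2), (26, Tai, 32, p2, 9, Echo, 2), (27, Zed, 16, bio, 6, Alpha, 32), (27, Zed, 16, bio, 6, Omega, 37), (27, Zed, 16, fin, 9, Delta, 28), (28, Tai, 31, p2, 9, Echo, 2), (34, Tai, 4, p2, 9, Echo, 2), (36, Zed, 33, bio, 6, Alpha, 32), (36, Zed, 33, bio, 6, Omega, 37), (36, Zed, 33, fin, 9, Delta, 28), (7, Tai, 5, p2, 9, Echo, 2)}
σ[credits > 6]: keep tuples satisfying credits > 6 → {(20, Tai, 39, p2, 9, Echo, 2), (26, Tai, 32, p2, 9, Echo, 2), (27, Zed, 16, fin, 9, Delta, 28), (28, Tai, 31, p2, 9, Echo, 2), (34, Tai, 4, p2, 9, Echo, 2), (36, Zed, 33, fin, 9, Delta, 28), (7, Tai, 5, p2, 9, Echo, 2)}
π[credits, tid, sid]: project onto (credits, tid, sid) → {(9, 16, 27), (9, 31, 28), (9, 32, 26), (9, 33, 36), (9, 39, 20), (9, 4, 34), (9, 5, 7)}

{(9, 16, 27), (9, 31, 28), (9, 32, 26), (9, 33, 36), (9, 39, 20), (9, 4, 34), (9, 5, 7)}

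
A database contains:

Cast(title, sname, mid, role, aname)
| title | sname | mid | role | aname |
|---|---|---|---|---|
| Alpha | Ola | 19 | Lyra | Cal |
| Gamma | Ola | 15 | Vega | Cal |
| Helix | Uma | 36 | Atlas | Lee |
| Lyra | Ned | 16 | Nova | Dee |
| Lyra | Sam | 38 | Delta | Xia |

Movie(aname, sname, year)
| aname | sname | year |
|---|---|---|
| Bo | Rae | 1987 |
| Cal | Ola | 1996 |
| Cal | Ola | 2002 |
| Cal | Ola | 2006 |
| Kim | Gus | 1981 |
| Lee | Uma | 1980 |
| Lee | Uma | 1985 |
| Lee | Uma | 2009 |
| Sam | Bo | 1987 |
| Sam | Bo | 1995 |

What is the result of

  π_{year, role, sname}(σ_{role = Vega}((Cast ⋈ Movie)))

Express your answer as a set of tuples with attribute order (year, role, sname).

Natural join on sname, aname: {(Alpha, Ola, 19, Lyra, Cal, 1996), (Alpha, Ola, 19, Lyra, Cal, 2002), (Alpha, Ola, 19, Lyra, Cal, 2006), (Gamma, Ola, 15, Vega, Cal, 1996), (Gamma, Ola, 15, Vega, Cal, 2002), (Gamma, Ola, 15, Vega, Cal, 2006), (Helix, Uma, 36, Atlas, Lee, 1980), (Helix, Uma, 36, Atlas, Lee, 1985), (Helix, Uma, 36, Atlas, Lee, 2009)}
Filtering on role = Vega leaves {(Gamma, Ola, 15, Vega, Cal, 1996), (Gamma, Ola, 15, Vega, Cal, 2002), (Gamma, Ola, 15, Vega, Cal, 2006)}.
π[year, role, sname]: project onto (year, role, sname) → {(1996, Vega, Ola), (2002, Vega, Ola), (2006, Vega, Ola)}

{(1996, Vega, Ola), (2002, Vega, Ola), (2006, Vega, Ola)}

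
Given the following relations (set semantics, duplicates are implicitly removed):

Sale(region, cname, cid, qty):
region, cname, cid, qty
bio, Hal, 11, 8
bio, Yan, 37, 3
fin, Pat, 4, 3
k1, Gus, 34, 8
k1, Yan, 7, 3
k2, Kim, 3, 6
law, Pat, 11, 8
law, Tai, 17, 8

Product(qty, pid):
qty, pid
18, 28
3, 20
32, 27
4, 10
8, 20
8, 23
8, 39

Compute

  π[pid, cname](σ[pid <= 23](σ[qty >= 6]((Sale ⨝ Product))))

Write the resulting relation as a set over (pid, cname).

{(20, Gus), (20, Hal), (20, Pat), (20, Tai), (23, Gus), (23, Hal), (23, Pat), (23, Tai)}

Natural join on qty: {(bio, Hal, 11, 8, 20), (bio, Hal, 11, 8, 23), (bio, Hal, 11, 8, 39), (bio, Yan, 37, 3, 20), (fin, Pat, 4, 3, 20), (k1, Gus, 34, 8, 20), (k1, Gus, 34, 8, 23), (k1, Gus, 34, 8, 39), (k1, Yan, 7, 3, 20), (law, Pat, 11, 8, 20), (law, Pat, 11, 8, 23), (law, Pat, 11, 8, 39), (law, Tai, 17, 8, 20), (law, Tai, 17, 8, 23), (law, Tai, 17, 8, 39)}
Apply σ_{qty >= 6}; surviving tuples: {(bio, Hal, 11, 8, 20), (bio, Hal, 11, 8, 23), (bio, Hal, 11, 8, 39), (k1, Gus, 34, 8, 20), (k1, Gus, 34, 8, 23), (k1, Gus, 34, 8, 39), (law, Pat, 11, 8, 20), (law, Pat, 11, 8, 23), (law, Pat, 11, 8, 39), (law, Tai, 17, 8, 20), (law, Tai, 17, 8, 23), (law, Tai, 17, 8, 39)}
Apply σ_{pid <= 23}; surviving tuples: {(bio, Hal, 11, 8, 20), (bio, Hal, 11, 8, 23), (k1, Gus, 34, 8, 20), (k1, Gus, 34, 8, 23), (law, Pat, 11, 8, 20), (law, Pat, 11, 8, 23), (law, Tai, 17, 8, 20), (law, Tai, 17, 8, 23)}
Projecting to pid, cname: {(20, Gus), (20, Hal), (20, Pat), (20, Tai), (23, Gus), (23, Hal), (23, Pat), (23, Tai)}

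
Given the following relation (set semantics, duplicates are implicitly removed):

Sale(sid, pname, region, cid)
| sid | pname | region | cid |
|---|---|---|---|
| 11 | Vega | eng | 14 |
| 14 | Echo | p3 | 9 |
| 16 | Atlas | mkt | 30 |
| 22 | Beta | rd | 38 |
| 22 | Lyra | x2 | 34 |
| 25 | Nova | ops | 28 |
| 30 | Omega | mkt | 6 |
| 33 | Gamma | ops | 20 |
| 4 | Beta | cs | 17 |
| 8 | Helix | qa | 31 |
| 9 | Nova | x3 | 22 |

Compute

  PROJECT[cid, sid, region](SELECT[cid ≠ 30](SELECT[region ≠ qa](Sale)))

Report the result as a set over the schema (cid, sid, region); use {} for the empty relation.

Selection region ≠ qa: {(11, Vega, eng, 14), (14, Echo, p3, 9), (16, Atlas, mkt, 30), (22, Beta, rd, 38), (22, Lyra, x2, 34), (25, Nova, ops, 28), (30, Omega, mkt, 6), (33, Gamma, ops, 20), (4, Beta, cs, 17), (9, Nova, x3, 22)}
Selection cid ≠ 30: {(11, Vega, eng, 14), (14, Echo, p3, 9), (22, Beta, rd, 38), (22, Lyra, x2, 34), (25, Nova, ops, 28), (30, Omega, mkt, 6), (33, Gamma, ops, 20), (4, Beta, cs, 17), (9, Nova, x3, 22)}
Keep only column(s) cid, sid, region: {(14, 11, eng), (17, 4, cs), (20, 33, ops), (22, 9, x3), (28, 25, ops), (34, 22, x2), (38, 22, rd), (6, 30, mkt), (9, 14, p3)}

{(14, 11, eng), (17, 4, cs), (20, 33, ops), (22, 9, x3), (28, 25, ops), (34, 22, x2), (38, 22, rd), (6, 30, mkt), (9, 14, p3)}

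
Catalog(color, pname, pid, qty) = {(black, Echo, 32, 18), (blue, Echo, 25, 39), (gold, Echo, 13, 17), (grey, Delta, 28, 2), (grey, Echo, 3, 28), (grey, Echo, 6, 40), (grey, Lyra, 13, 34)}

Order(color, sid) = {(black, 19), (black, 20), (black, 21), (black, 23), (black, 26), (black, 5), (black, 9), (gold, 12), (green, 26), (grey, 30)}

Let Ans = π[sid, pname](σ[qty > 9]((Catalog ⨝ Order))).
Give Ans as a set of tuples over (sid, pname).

{(12, Echo), (19, Echo), (20, Echo), (21, Echo), (23, Echo), (26, Echo), (30, Echo), (30, Lyra), (5, Echo), (9, Echo)}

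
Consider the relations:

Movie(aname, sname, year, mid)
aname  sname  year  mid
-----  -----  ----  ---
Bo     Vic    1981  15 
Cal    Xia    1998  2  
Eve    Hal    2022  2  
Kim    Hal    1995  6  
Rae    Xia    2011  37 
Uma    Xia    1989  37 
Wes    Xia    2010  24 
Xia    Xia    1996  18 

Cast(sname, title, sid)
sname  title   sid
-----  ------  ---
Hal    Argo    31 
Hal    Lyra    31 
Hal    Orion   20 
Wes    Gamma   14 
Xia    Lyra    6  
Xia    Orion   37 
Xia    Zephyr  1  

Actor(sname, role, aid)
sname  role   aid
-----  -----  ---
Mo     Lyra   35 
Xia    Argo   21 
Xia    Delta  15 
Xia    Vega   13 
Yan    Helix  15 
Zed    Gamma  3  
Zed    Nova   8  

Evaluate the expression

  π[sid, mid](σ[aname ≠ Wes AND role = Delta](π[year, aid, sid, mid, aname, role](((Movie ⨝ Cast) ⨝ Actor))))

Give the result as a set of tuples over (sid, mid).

{(1, 18), (1, 2), (1, 37), (37, 18), (37, 2), (37, 37), (6, 18), (6, 2), (6, 37)}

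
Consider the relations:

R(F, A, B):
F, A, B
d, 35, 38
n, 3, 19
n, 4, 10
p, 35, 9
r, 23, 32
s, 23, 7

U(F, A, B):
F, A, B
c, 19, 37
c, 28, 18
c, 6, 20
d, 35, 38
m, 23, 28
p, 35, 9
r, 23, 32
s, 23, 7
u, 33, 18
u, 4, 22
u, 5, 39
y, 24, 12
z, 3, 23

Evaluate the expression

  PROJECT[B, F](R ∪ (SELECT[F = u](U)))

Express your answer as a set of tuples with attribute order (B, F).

{(10, n), (18, u), (19, n), (22, u), (32, r), (38, d), (39, u), (7, s), (9, p)}

Selection F = u: {(u, 33, 18), (u, 4, 22), (u, 5, 39)}
Set union of the two operands is {(d, 35, 38), (n, 3, 19), (n, 4, 10), (p, 35, 9), (r, 23, 32), (s, 23, 7), (u, 33, 18), (u, 4, 22), (u, 5, 39)}.
π_{B, F} gives {(10, n), (18, u), (19, n), (22, u), (32, r), (38, d), (39, u), (7, s), (9, p)}.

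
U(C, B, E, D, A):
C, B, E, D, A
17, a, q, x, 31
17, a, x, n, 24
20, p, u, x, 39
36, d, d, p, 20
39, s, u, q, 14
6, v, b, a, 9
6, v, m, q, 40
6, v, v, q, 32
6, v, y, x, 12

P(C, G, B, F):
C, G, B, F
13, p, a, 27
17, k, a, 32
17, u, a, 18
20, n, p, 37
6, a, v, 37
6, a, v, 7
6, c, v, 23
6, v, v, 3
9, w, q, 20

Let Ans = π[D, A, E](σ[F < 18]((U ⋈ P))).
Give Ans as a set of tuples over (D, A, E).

Joining U and P on C, B yields {(17, a, q, x, 31, k, 32), (17, a, q, x, 31, u, 18), (17, a, x, n, 24, k, 32), (17, a, x, n, 24, u, 18), (20, p, u, x, 39, n, 37), (6, v, b, a, 9, a, 37), (6, v, b, a, 9, a, 7), (6, v, b, a, 9, c, 23), (6, v, b, a, 9, v, 3), (6, v, m, q, 40, a, 37), (6, v, m, q, 40, a, 7), (6, v, m, q, 40, c, 23), (6, v, m, q, 40, v, 3), (6, v, v, q, 32, a, 37), (6, v, v, q, 32, a, 7), (6, v, v, q, 32, c, 23), (6, v, v, q, 32, v, 3), (6, v, y, x, 12, a, 37), (6, v, y, x, 12, a, 7), (6, v, y, x, 12, c, 23), (6, v, y, x, 12, v, 3)}.
σ[F < 18]: keep tuples satisfying F < 18 → {(6, v, b, a, 9, a, 7), (6, v, b, a, 9, v, 3), (6, v, m, q, 40, a, 7), (6, v, m, q, 40, v, 3), (6, v, v, q, 32, a, 7), (6, v, v, q, 32, v, 3), (6, v, y, x, 12, a, 7), (6, v, y, x, 12, v, 3)}
Projecting to D, A, E (4 duplicate(s) eliminated): {(a, 9, b), (q, 32, v), (q, 40, m), (x, 12, y)}

{(a, 9, b), (q, 32, v), (q, 40, m), (x, 12, y)}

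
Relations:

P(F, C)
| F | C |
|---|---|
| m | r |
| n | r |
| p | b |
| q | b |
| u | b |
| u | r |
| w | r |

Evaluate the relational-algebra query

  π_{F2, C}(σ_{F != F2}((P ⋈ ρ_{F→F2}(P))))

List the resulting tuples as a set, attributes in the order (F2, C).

{(m, r), (n, r), (p, b), (q, b), (u, b), (u, r), (w, r)}

ρ[F→F2]: schema becomes (F2, C); tuples unchanged.
Joining P and ρ_{F→F2}(P) on C yields {(m, r, m), (m, r, n), (m, r, u), (m, r, w), (n, r, m), (n, r, n), (n, r, u), (n, r, w), (p, b, p), (p, b, q), (p, b, u), (q, b, p), (q, b, q), (q, b, u), (u, b, p), (u, b, q), (u, b, u), (u, r, m), (u, r, n), (u, r, u), (u, r, w), (w, r, m), (w, r, n), (w, r, u), (w, r, w)}.
Selection F != F2: {(m, r, n), (m, r, u), (m, r, w), (n, r, m), (n, r, u), (n, r, w), (p, b, q), (p, b, u), (q, b, p), (q, b, u), (u, b, p), (u, b, q), (u, r, m), (u, r, n), (u, r, w), (w, r, m), (w, r, n), (w, r, u)}
π[F2, C]: project onto (F2, C) (11 duplicate(s) eliminated) → {(m, r), (n, r), (p, b), (q, b), (u, b), (u, r), (w, r)}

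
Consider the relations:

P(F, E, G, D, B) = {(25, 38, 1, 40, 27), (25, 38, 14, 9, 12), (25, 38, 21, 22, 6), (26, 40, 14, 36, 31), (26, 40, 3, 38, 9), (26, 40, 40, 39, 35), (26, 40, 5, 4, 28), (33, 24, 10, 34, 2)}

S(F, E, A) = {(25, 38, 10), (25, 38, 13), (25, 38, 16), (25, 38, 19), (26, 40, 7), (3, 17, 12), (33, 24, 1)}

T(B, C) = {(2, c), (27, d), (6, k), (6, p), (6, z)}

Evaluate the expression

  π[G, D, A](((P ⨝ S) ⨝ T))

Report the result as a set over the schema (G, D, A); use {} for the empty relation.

{(1, 40, 10), (1, 40, 13), (1, 40, 16), (1, 40, 19), (10, 34, 1), (21, 22, 10), (21, 22, 13), (21, 22, 16), (21, 22, 19)}

Natural join on F, E: {(25, 38, 1, 40, 27, 10), (25, 38, 1, 40, 27, 13), (25, 38, 1, 40, 27, 16), (25, 38, 1, 40, 27, 19), (25, 38, 14, 9, 12, 10), (25, 38, 14, 9, 12, 13), (25, 38, 14, 9, 12, 16), (25, 38, 14, 9, 12, 19), (25, 38, 21, 22, 6, 10), (25, 38, 21, 22, 6, 13), (25, 38, 21, 22, 6, 16), (25, 38, 21, 22, 6, 19), (26, 40, 14, 36, 31, 7), (26, 40, 3, 38, 9, 7), (26, 40, 40, 39, 35, 7), (26, 40, 5, 4, 28, 7), (33, 24, 10, 34, 2, 1)}
Natural join on B: {(25, 38, 1, 40, 27, 10, d), (25, 38, 1, 40, 27, 13, d), (25, 38, 1, 40, 27, 16, d), (25, 38, 1, 40, 27, 19, d), (25, 38, 21, 22, 6, 10, k), (25, 38, 21, 22, 6, 10, p), (25, 38, 21, 22, 6, 10, z), (25, 38, 21, 22, 6, 13, k), (25, 38, 21, 22, 6, 13, p), (25, 38, 21, 22, 6, 13, z), (25, 38, 21, 22, 6, 16, k), (25, 38, 21, 22, 6, 16, p), (25, 38, 21, 22, 6, 16, z), (25, 38, 21, 22, 6, 19, k), (25, 38, 21, 22, 6, 19, p), (25, 38, 21, 22, 6, 19, z), (33, 24, 10, 34, 2, 1, c)}
Projecting to G, D, A (8 duplicate(s) eliminated): {(1, 40, 10), (1, 40, 13), (1, 40, 16), (1, 40, 19), (10, 34, 1), (21, 22, 10), (21, 22, 13), (21, 22, 16), (21, 22, 19)}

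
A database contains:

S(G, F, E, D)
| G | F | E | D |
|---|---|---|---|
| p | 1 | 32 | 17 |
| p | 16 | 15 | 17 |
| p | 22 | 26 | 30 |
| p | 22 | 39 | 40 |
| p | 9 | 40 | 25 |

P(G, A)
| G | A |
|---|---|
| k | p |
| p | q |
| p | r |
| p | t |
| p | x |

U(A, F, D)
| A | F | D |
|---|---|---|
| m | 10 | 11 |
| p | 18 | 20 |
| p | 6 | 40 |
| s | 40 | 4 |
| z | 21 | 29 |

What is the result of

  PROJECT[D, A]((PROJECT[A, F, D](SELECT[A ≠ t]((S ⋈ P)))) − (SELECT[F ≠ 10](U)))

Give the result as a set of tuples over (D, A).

Natural join on G: {(p, 1, 32, 17, q), (p, 1, 32, 17, r), (p, 1, 32, 17, t), (p, 1, 32, 17, x), (p, 16, 15, 17, q), (p, 16, 15, 17, r), (p, 16, 15, 17, t), (p, 16, 15, 17, x), (p, 22, 26, 30, q), (p, 22, 26, 30, r), (p, 22, 26, 30, t), (p, 22, 26, 30, x), (p, 22, 39, 40, q), (p, 22, 39, 40, r), (p, 22, 39, 40, t), (p, 22, 39, 40, x), (p, 9, 40, 25, q), (p, 9, 40, 25, r), (p, 9, 40, 25, t), (p, 9, 40, 25, x)}
Selection A ≠ t: {(p, 1, 32, 17, q), (p, 1, 32, 17, r), (p, 1, 32, 17, x), (p, 16, 15, 17, q), (p, 16, 15, 17, r), (p, 16, 15, 17, x), (p, 22, 26, 30, q), (p, 22, 26, 30, r), (p, 22, 26, 30, x), (p, 22, 39, 40, q), (p, 22, 39, 40, r), (p, 22, 39, 40, x), (p, 9, 40, 25, q), (p, 9, 40, 25, r), (p, 9, 40, 25, x)}
π_{A, F, D} gives {(q, 1, 17), (q, 16, 17), (q, 22, 30), (q, 22, 40), (q, 9, 25), (r, 1, 17), (r, 16, 17), (r, 22, 30), (r, 22, 40), (r, 9, 25), (x, 1, 17), (x, 16, 17), (x, 22, 30), (x, 22, 40), (x, 9, 25)}.
Selection F ≠ 10: {(p, 18, 20), (p, 6, 40), (s, 40, 4), (z, 21, 29)}
Difference: {(q, 1, 17), (q, 16, 17), (q, 22, 30), (q, 22, 40), (q, 9, 25), (r, 1, 17), (r, 16, 17), (r, 22, 30), (r, 22, 40), (r, 9, 25), (x, 1, 17), (x, 16, 17), (x, 22, 30), (x, 22, 40), (x, 9, 25)} with {(p, 18, 20), (p, 6, 40), (s, 40, 4), (z, 21, 29)} → {(q, 1, 17), (q, 16, 17), (q, 22, 30), (q, 22, 40), (q, 9, 25), (r, 1, 17), (r, 16, 17), (r, 22, 30), (r, 22, 40), (r, 9, 25), (x, 1, 17), (x, 16, 17), (x, 22, 30), (x, 22, 40), (x, 9, 25)}
π_{D, A} gives {(17, q), (17, r), (17, x), (25, q), (25, r), (25, x), (30, q), (30, r), (30, x), (40, q), (40, r), (40, x)} (3 duplicate(s) eliminated).

{(17, q), (17, r), (17, x), (25, q), (25, r), (25, x), (30, q), (30, r), (30, x), (40, q), (40, r), (40, x)}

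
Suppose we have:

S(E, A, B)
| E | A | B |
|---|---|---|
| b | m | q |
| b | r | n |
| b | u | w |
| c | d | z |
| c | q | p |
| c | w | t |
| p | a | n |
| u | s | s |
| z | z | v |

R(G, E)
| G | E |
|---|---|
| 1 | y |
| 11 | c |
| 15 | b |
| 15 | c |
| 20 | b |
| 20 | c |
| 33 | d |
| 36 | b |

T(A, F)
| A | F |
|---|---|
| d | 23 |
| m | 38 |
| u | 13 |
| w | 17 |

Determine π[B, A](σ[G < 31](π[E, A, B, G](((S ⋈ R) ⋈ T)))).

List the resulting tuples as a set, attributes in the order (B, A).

Joining S and R on E yields {(b, m, q, 15), (b, m, q, 20), (b, m, q, 36), (b, r, n, 15), (b, r, n, 20), (b, r, n, 36), (b, u, w, 15), (b, u, w, 20), (b, u, w, 36), (c, d, z, 11), (c, d, z, 15), (c, d, z, 20), (c, q, p, 11), (c, q, p, 15), (c, q, p, 20), (c, w, t, 11), (c, w, t, 15), (c, w, t, 20)}.
Joining (S ⋈ R) and T on A yields {(b, m, q, 15, 38), (b, m, q, 20, 38), (b, m, q, 36, 38), (b, u, w, 15, 13), (b, u, w, 20, 13), (b, u, w, 36, 13), (c, d, z, 11, 23), (c, d, z, 15, 23), (c, d, z, 20, 23), (c, w, t, 11, 17), (c, w, t, 15, 17), (c, w, t, 20, 17)}.
Keep only column(s) E, A, B, G: {(b, m, q, 15), (b, m, q, 20), (b, m, q, 36), (b, u, w, 15), (b, u, w, 20), (b, u, w, 36), (c, d, z, 11), (c, d, z, 15), (c, d, z, 20), (c, w, t, 11), (c, w, t, 15), (c, w, t, 20)}
σ[G < 31]: keep tuples satisfying G < 31 → {(b, m, q, 15), (b, m, q, 20), (b, u, w, 15), (b, u, w, 20), (c, d, z, 11), (c, d, z, 15), (c, d, z, 20), (c, w, t, 11), (c, w, t, 15), (c, w, t, 20)}
Keep only column(s) B, A (6 duplicate(s) eliminated): {(q, m), (t, w), (w, u), (z, d)}

{(q, m), (t, w), (w, u), (z, d)}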